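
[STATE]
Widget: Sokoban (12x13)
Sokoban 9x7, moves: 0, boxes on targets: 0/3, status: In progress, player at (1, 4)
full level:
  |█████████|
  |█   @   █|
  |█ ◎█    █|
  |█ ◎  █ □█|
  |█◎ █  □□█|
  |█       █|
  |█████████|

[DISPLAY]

█████████   
█   @   █   
█ ◎█    █   
█ ◎  █ □█   
█◎ █  □□█   
█       █   
█████████   
Moves: 0  0/
            
            
            
            
            


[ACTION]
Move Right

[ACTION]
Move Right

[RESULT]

█████████   
█     @ █   
█ ◎█    █   
█ ◎  █ □█   
█◎ █  □□█   
█       █   
█████████   
Moves: 2  0/
            
            
            
            
            


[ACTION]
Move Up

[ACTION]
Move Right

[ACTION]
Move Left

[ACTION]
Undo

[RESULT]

█████████   
█      @█   
█ ◎█    █   
█ ◎  █ □█   
█◎ █  □□█   
█       █   
█████████   
Moves: 3  0/
            
            
            
            
            


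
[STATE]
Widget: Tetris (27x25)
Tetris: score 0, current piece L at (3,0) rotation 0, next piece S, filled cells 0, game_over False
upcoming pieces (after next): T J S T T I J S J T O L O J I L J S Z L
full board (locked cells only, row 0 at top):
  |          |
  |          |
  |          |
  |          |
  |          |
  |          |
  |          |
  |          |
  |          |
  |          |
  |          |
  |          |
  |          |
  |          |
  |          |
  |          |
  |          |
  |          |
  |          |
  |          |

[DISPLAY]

     ▒    │Next:           
   ▒▒▒    │ ░░             
          │░░              
          │                
          │                
          │                
          │Score:          
          │0               
          │                
          │                
          │                
          │                
          │                
          │                
          │                
          │                
          │                
          │                
          │                
          │                
          │                
          │                
          │                
          │                
          │                


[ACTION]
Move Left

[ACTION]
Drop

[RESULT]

          │Next:           
    ▒     │ ░░             
  ▒▒▒     │░░              
          │                
          │                
          │                
          │Score:          
          │0               
          │                
          │                
          │                
          │                
          │                
          │                
          │                
          │                
          │                
          │                
          │                
          │                
          │                
          │                
          │                
          │                
          │                


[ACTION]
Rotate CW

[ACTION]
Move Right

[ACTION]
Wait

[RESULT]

          │Next:           
          │ ░░             
   ▒      │░░              
   ▒      │                
   ▒▒     │                
          │                
          │Score:          
          │0               
          │                
          │                
          │                
          │                
          │                
          │                
          │                
          │                
          │                
          │                
          │                
          │                
          │                
          │                
          │                
          │                
          │                


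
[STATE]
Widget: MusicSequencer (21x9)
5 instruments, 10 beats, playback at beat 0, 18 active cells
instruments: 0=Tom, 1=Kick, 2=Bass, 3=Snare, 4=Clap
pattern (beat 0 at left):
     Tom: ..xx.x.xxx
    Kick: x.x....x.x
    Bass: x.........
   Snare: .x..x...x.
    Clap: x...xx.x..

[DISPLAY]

      ▼123456789     
   Tom··██·█·███     
  Kick█·█····█·█     
  Bass█·········     
 Snare·█··█···█·     
  Clap█···██·█··     
                     
                     
                     


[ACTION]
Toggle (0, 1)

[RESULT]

      ▼123456789     
   Tom·███·█·███     
  Kick█·█····█·█     
  Bass█·········     
 Snare·█··█···█·     
  Clap█···██·█··     
                     
                     
                     


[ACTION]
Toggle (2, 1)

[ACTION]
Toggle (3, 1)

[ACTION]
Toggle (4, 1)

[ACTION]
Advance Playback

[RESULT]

      0▼23456789     
   Tom·███·█·███     
  Kick█·█····█·█     
  Bass██········     
 Snare····█···█·     
  Clap██··██·█··     
                     
                     
                     


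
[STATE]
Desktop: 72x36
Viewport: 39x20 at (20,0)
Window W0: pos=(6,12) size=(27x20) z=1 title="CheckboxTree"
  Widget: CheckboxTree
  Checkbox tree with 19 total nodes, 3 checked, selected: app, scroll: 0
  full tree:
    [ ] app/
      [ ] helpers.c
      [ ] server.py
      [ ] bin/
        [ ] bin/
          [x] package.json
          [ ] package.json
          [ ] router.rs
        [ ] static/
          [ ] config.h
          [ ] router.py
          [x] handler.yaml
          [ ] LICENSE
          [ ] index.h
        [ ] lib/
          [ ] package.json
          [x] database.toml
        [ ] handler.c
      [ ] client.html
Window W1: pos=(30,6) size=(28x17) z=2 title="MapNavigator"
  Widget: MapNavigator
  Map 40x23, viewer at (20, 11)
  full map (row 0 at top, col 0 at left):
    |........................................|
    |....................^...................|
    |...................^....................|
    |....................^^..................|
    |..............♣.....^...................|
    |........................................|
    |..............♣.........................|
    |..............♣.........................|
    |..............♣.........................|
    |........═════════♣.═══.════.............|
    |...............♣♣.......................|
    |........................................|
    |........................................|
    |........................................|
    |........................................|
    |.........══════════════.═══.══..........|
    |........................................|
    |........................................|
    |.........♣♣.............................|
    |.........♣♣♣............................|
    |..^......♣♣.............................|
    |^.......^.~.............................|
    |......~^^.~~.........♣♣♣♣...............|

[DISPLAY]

                                       
                                       
                                       
                                       
                                       
                                       
          ┏━━━━━━━━━━━━━━━━━━━━━━━━━━┓ 
          ┃ MapNavigator             ┃ 
          ┠──────────────────────────┨ 
          ┃..........................┃ 
          ┃.......♣..................┃ 
          ┃.......♣..................┃ 
━━━━━━━━━━┃.......♣..................┃ 
          ┃.═════════♣.═══.════......┃ 
──────────┃........♣♣................┃ 
          ┃.............@............┃ 
s.c       ┃..........................┃ 
.py       ┃..........................┃ 
          ┃..........................┃ 
          ┃..══════════════.═══.══...┃ 


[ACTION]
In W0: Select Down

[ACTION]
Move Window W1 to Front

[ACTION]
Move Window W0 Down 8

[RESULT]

                                       
                                       
                                       
                                       
                                       
                                       
          ┏━━━━━━━━━━━━━━━━━━━━━━━━━━┓ 
          ┃ MapNavigator             ┃ 
          ┠──────────────────────────┨ 
          ┃..........................┃ 
          ┃.......♣..................┃ 
          ┃.......♣..................┃ 
          ┃.......♣..................┃ 
          ┃.═════════♣.═══.════......┃ 
          ┃........♣♣................┃ 
          ┃.............@............┃ 
━━━━━━━━━━┃..........................┃ 
          ┃..........................┃ 
──────────┃..........................┃ 
          ┃..══════════════.═══.══...┃ 


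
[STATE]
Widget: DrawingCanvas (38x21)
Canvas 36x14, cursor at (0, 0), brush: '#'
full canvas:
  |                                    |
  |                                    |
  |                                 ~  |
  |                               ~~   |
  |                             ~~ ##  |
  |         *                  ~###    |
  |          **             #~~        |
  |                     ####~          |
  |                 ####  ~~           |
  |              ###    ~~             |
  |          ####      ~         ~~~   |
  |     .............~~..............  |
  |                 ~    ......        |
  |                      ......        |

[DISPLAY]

+                                     
                                      
                                 ~    
                               ~~     
                             ~~ ##    
         *                  ~###      
          **             #~~          
                     ####~            
                 ####  ~~             
              ###    ~~               
          ####      ~         ~~~     
     .............~~..............    
                 ~    ......          
                      ......          
                                      
                                      
                                      
                                      
                                      
                                      
                                      


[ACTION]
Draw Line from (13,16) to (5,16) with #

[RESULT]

+                                     
                                      
                                 ~    
                               ~~     
                             ~~ ##    
         *      #           ~###      
          **    #        #~~          
                #    ####~            
                #####  ~~             
              ###    ~~               
          ####  #   ~         ~~~     
     ...........#.~~..............    
                #~    ......          
                #     ......          
                                      
                                      
                                      
                                      
                                      
                                      
                                      


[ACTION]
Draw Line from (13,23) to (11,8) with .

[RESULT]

+                                     
                                      
                                 ~    
                               ~~     
                             ~~ ##    
         *      #           ~###      
          **    #        #~~          
                #    ####~            
                #####  ~~             
              ###    ~~               
          ####  #   ~         ~~~     
     ...........#.~~..............    
            ........  ......          
                #   ........          
                                      
                                      
                                      
                                      
                                      
                                      
                                      


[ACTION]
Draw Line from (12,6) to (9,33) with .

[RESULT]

+                                     
                                      
                                 ~    
                               ~~     
                             ~~ ##    
         *      #           ~###      
          **    #        #~~          
                #    ####~            
                #####  ~~             
              ###    ~~      .....    
          ####  #   ......... ~~~     
     .............................    
      ..... ........  ......          
                #   ........          
                                      
                                      
                                      
                                      
                                      
                                      
                                      


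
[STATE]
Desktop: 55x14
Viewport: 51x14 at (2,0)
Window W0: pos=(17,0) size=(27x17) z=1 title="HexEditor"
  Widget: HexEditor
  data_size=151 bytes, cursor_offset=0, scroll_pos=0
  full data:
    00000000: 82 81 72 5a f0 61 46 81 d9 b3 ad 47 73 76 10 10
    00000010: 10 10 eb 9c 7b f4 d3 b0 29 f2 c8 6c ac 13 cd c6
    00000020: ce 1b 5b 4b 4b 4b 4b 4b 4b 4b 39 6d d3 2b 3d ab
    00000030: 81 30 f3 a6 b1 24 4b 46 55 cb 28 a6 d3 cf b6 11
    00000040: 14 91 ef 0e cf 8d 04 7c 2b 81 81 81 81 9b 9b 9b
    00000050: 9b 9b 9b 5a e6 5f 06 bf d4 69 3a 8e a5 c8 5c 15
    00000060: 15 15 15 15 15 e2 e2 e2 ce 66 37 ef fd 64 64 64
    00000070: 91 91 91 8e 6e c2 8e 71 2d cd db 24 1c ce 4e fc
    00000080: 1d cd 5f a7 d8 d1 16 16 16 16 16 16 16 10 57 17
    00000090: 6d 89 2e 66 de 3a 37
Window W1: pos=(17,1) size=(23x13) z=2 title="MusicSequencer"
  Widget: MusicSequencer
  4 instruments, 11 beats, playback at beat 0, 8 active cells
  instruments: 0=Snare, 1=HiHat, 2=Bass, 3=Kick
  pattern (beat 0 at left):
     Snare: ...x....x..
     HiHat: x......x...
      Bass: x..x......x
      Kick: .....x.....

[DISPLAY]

               ┏━━━━━━━━━━━━━━━━━━━━━━━━━┓         
               ┏━━━━━━━━━━━━━━━━━━━━━┓   ┃         
               ┃ MusicSequencer      ┃───┨         
               ┠─────────────────────┨f0 ┃         
               ┃      ▼1234567890    ┃7b ┃         
               ┃ Snare···█····█··    ┃4b ┃         
               ┃ HiHat█······█···    ┃b1 ┃         
               ┃  Bass█··█······█    ┃cf ┃         
               ┃  Kick·····█·····    ┃e6 ┃         
               ┃                     ┃15 ┃         
               ┃                     ┃6e ┃         
               ┃                     ┃d8 ┃         
               ┃                     ┃de ┃         
               ┗━━━━━━━━━━━━━━━━━━━━━┛   ┃         


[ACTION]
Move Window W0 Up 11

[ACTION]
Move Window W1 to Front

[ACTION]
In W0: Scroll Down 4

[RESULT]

               ┏━━━━━━━━━━━━━━━━━━━━━━━━━┓         
               ┏━━━━━━━━━━━━━━━━━━━━━┓   ┃         
               ┃ MusicSequencer      ┃───┨         
               ┠─────────────────────┨cf ┃         
               ┃      ▼1234567890    ┃e6 ┃         
               ┃ Snare···█····█··    ┃15 ┃         
               ┃ HiHat█······█···    ┃6e ┃         
               ┃  Bass█··█······█    ┃d8 ┃         
               ┃  Kick·····█·····    ┃de ┃         
               ┃                     ┃   ┃         
               ┃                     ┃   ┃         
               ┃                     ┃   ┃         
               ┃                     ┃   ┃         
               ┗━━━━━━━━━━━━━━━━━━━━━┛   ┃         


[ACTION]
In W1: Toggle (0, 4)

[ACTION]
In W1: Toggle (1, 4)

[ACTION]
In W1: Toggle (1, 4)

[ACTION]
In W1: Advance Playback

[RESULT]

               ┏━━━━━━━━━━━━━━━━━━━━━━━━━┓         
               ┏━━━━━━━━━━━━━━━━━━━━━┓   ┃         
               ┃ MusicSequencer      ┃───┨         
               ┠─────────────────────┨cf ┃         
               ┃      0▼234567890    ┃e6 ┃         
               ┃ Snare···██···█··    ┃15 ┃         
               ┃ HiHat█······█···    ┃6e ┃         
               ┃  Bass█··█······█    ┃d8 ┃         
               ┃  Kick·····█·····    ┃de ┃         
               ┃                     ┃   ┃         
               ┃                     ┃   ┃         
               ┃                     ┃   ┃         
               ┃                     ┃   ┃         
               ┗━━━━━━━━━━━━━━━━━━━━━┛   ┃         


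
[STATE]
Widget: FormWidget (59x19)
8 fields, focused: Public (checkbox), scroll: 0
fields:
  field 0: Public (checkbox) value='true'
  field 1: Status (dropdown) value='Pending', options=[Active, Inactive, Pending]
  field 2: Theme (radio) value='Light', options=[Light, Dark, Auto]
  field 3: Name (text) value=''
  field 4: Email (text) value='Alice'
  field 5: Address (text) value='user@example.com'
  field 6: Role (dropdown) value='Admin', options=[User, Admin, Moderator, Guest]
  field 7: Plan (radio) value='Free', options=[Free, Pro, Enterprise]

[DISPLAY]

> Public:     [x]                                          
  Status:     [Pending                                   ▼]
  Theme:      (●) Light  ( ) Dark  ( ) Auto                
  Name:       [                                           ]
  Email:      [Alice                                      ]
  Address:    [user@example.com                           ]
  Role:       [Admin                                     ▼]
  Plan:       (●) Free  ( ) Pro  ( ) Enterprise            
                                                           
                                                           
                                                           
                                                           
                                                           
                                                           
                                                           
                                                           
                                                           
                                                           
                                                           


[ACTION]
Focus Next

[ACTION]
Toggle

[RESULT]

  Public:     [x]                                          
> Status:     [Pending                                   ▼]
  Theme:      (●) Light  ( ) Dark  ( ) Auto                
  Name:       [                                           ]
  Email:      [Alice                                      ]
  Address:    [user@example.com                           ]
  Role:       [Admin                                     ▼]
  Plan:       (●) Free  ( ) Pro  ( ) Enterprise            
                                                           
                                                           
                                                           
                                                           
                                                           
                                                           
                                                           
                                                           
                                                           
                                                           
                                                           


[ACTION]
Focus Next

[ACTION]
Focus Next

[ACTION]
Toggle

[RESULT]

  Public:     [x]                                          
  Status:     [Pending                                   ▼]
  Theme:      (●) Light  ( ) Dark  ( ) Auto                
> Name:       [                                           ]
  Email:      [Alice                                      ]
  Address:    [user@example.com                           ]
  Role:       [Admin                                     ▼]
  Plan:       (●) Free  ( ) Pro  ( ) Enterprise            
                                                           
                                                           
                                                           
                                                           
                                                           
                                                           
                                                           
                                                           
                                                           
                                                           
                                                           


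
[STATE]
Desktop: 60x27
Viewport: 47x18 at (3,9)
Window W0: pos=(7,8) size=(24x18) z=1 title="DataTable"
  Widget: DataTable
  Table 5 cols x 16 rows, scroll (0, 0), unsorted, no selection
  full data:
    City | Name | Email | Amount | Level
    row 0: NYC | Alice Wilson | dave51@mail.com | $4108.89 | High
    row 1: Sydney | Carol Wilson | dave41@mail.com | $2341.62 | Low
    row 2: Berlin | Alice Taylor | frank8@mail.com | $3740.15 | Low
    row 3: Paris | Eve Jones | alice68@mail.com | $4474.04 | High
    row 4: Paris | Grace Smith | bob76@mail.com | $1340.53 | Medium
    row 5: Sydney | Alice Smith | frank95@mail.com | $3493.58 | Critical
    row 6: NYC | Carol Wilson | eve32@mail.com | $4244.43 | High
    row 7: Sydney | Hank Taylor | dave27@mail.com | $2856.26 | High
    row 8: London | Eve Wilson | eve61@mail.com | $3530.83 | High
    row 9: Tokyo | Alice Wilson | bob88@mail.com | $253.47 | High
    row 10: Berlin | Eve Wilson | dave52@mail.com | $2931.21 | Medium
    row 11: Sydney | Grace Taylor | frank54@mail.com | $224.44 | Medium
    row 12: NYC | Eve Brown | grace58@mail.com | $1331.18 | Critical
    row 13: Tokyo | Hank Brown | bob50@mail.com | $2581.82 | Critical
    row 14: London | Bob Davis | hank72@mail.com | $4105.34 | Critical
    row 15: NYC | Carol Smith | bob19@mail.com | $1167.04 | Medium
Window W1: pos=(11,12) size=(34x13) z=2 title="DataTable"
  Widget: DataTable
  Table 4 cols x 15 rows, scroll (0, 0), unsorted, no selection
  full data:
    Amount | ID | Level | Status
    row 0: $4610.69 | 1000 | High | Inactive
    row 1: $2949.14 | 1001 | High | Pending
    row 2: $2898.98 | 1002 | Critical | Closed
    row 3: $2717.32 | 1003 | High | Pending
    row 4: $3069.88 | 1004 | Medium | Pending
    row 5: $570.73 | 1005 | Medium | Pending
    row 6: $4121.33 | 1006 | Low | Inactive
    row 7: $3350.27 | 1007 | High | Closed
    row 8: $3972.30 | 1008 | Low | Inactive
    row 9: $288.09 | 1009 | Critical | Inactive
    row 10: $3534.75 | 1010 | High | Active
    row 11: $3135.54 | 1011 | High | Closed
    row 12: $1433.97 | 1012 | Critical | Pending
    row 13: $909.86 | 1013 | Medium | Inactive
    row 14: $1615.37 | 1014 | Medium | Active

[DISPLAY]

    ┃ DataTable            ┃                   
    ┠──────────────────────┨                   
    ┃City  │Name        │Em┃                   
    ┃───┏━━━━━━━━━━━━━━━━━━━━━━━━━━━━━━━━┓     
    ┃NYC┃ DataTable                      ┃     
    ┃Syd┠────────────────────────────────┨     
    ┃Ber┃Amount  │ID  │Level   │Status   ┃     
    ┃Par┃────────┼────┼────────┼──────── ┃     
    ┃Par┃$4610.69│1000│High    │Inactive ┃     
    ┃Syd┃$2949.14│1001│High    │Pending  ┃     
    ┃NYC┃$2898.98│1002│Critical│Closed   ┃     
    ┃Syd┃$2717.32│1003│High    │Pending  ┃     
    ┃Lon┃$3069.88│1004│Medium  │Pending  ┃     
    ┃Tok┃$570.73 │1005│Medium  │Pending  ┃     
    ┃Ber┃$4121.33│1006│Low     │Inactive ┃     
    ┃Syd┗━━━━━━━━━━━━━━━━━━━━━━━━━━━━━━━━┛     
    ┗━━━━━━━━━━━━━━━━━━━━━━┛                   
                                               


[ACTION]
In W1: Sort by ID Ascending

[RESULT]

    ┃ DataTable            ┃                   
    ┠──────────────────────┨                   
    ┃City  │Name        │Em┃                   
    ┃───┏━━━━━━━━━━━━━━━━━━━━━━━━━━━━━━━━┓     
    ┃NYC┃ DataTable                      ┃     
    ┃Syd┠────────────────────────────────┨     
    ┃Ber┃Amount  │ID ▲│Level   │Status   ┃     
    ┃Par┃────────┼────┼────────┼──────── ┃     
    ┃Par┃$4610.69│1000│High    │Inactive ┃     
    ┃Syd┃$2949.14│1001│High    │Pending  ┃     
    ┃NYC┃$2898.98│1002│Critical│Closed   ┃     
    ┃Syd┃$2717.32│1003│High    │Pending  ┃     
    ┃Lon┃$3069.88│1004│Medium  │Pending  ┃     
    ┃Tok┃$570.73 │1005│Medium  │Pending  ┃     
    ┃Ber┃$4121.33│1006│Low     │Inactive ┃     
    ┃Syd┗━━━━━━━━━━━━━━━━━━━━━━━━━━━━━━━━┛     
    ┗━━━━━━━━━━━━━━━━━━━━━━┛                   
                                               


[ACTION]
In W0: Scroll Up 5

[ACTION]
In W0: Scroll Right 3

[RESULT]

    ┃ DataTable            ┃                   
    ┠──────────────────────┨                   
    ┃y  │Name        │Email┃                   
    ┃───┏━━━━━━━━━━━━━━━━━━━━━━━━━━━━━━━━┓     
    ┃   ┃ DataTable                      ┃     
    ┃ney┠────────────────────────────────┨     
    ┃lin┃Amount  │ID ▲│Level   │Status   ┃     
    ┃is ┃────────┼────┼────────┼──────── ┃     
    ┃is ┃$4610.69│1000│High    │Inactive ┃     
    ┃ney┃$2949.14│1001│High    │Pending  ┃     
    ┃   ┃$2898.98│1002│Critical│Closed   ┃     
    ┃ney┃$2717.32│1003│High    │Pending  ┃     
    ┃don┃$3069.88│1004│Medium  │Pending  ┃     
    ┃yo ┃$570.73 │1005│Medium  │Pending  ┃     
    ┃lin┃$4121.33│1006│Low     │Inactive ┃     
    ┃ney┗━━━━━━━━━━━━━━━━━━━━━━━━━━━━━━━━┛     
    ┗━━━━━━━━━━━━━━━━━━━━━━┛                   
                                               


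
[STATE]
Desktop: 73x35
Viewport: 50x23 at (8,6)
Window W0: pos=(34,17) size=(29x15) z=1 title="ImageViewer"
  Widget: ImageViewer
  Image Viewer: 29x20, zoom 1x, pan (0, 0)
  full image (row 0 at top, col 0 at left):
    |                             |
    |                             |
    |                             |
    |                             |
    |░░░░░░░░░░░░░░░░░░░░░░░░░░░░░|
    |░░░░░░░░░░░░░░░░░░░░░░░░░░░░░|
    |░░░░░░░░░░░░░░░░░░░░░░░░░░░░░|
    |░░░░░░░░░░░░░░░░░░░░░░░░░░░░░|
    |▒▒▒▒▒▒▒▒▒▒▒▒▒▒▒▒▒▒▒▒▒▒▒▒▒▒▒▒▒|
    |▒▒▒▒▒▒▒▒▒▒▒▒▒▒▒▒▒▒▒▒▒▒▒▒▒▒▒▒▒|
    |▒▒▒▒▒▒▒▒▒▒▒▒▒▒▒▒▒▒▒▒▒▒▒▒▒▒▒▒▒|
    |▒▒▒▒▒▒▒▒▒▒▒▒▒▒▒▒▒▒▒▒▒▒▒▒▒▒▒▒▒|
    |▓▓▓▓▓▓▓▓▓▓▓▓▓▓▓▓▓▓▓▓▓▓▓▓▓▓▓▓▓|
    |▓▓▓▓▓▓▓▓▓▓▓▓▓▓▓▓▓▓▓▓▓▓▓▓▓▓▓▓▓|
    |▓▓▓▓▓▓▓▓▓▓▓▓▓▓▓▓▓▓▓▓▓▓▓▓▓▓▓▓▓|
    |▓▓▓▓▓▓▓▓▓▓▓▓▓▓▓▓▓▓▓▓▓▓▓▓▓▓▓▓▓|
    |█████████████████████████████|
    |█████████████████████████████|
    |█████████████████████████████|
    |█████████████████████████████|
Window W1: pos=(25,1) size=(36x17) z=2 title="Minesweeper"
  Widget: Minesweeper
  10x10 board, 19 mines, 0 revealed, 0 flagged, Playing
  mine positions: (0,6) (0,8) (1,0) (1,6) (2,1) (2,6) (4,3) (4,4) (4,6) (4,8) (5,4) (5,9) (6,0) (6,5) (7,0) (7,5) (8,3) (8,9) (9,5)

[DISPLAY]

                 ┃■■■■■■■■■■                      
                 ┃■■■■■■■■■■                      
                 ┃■■■■■■■■■■                      
                 ┃■■■■■■■■■■                      
                 ┃■■■■■■■■■■                      
                 ┃■■■■■■■■■■                      
                 ┃■■■■■■■■■■                      
                 ┃■■■■■■■■■■                      
                 ┃                                
                 ┃                                
                 ┃                                
                 ┗━━━━━━━━━━━━━━━━━━━━━━━━━━━━━━━━
                          ┃ ImageViewer           
                          ┠───────────────────────
                          ┃                       
                          ┃                       
                          ┃                       
                          ┃                       
                          ┃░░░░░░░░░░░░░░░░░░░░░░░
                          ┃░░░░░░░░░░░░░░░░░░░░░░░
                          ┃░░░░░░░░░░░░░░░░░░░░░░░
                          ┃░░░░░░░░░░░░░░░░░░░░░░░
                          ┃▒▒▒▒▒▒▒▒▒▒▒▒▒▒▒▒▒▒▒▒▒▒▒


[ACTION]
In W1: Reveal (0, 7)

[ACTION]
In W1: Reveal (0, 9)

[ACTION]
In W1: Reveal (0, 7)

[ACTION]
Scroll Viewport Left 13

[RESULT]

                         ┃■■■■■■■■■■              
                         ┃■■■■■■■■■■              
                         ┃■■■■■■■■■■              
                         ┃■■■■■■■■■■              
                         ┃■■■■■■■■■■              
                         ┃■■■■■■■■■■              
                         ┃■■■■■■■■■■              
                         ┃■■■■■■■■■■              
                         ┃                        
                         ┃                        
                         ┃                        
                         ┗━━━━━━━━━━━━━━━━━━━━━━━━
                                  ┃ ImageViewer   
                                  ┠───────────────
                                  ┃               
                                  ┃               
                                  ┃               
                                  ┃               
                                  ┃░░░░░░░░░░░░░░░
                                  ┃░░░░░░░░░░░░░░░
                                  ┃░░░░░░░░░░░░░░░
                                  ┃░░░░░░░░░░░░░░░
                                  ┃▒▒▒▒▒▒▒▒▒▒▒▒▒▒▒


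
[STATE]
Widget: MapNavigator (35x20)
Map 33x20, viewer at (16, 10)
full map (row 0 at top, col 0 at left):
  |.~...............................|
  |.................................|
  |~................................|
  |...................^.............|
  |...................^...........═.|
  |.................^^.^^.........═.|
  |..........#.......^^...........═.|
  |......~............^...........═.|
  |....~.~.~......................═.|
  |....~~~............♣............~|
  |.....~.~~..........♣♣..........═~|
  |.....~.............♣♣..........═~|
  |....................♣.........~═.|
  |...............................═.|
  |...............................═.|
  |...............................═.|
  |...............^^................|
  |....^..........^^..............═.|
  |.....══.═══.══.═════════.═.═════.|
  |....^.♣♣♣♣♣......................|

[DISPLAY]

 .~............................... 
 ................................. 
 ~................................ 
 ...................^............. 
 ...................^...........═. 
 .................^^.^^.........═. 
 ..........#.......^^...........═. 
 ......~............^...........═. 
 ....~.~.~......................═. 
 ....~~~............♣............~ 
 .....~.~~.......@..♣♣..........═~ 
 .....~.............♣♣..........═~ 
 ....................♣.........~═. 
 ...............................═. 
 ...............................═. 
 ...............................═. 
 ...............^^................ 
 ....^..........^^..............═. 
 .....══.═══.══.═════════.═.═════. 
 ....^.♣♣♣♣♣...................... 


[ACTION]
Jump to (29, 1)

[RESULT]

                                   
                                   
                                   
                                   
                                   
                                   
                                   
                                   
                                   
.....................              
.................@...              
.....................              
.......^.............              
.......^...........═.              
.....^^.^^.........═.              
......^^...........═.              
.......^...........═.              
...................═.              
.......♣............~              
.......♣♣..........═~              


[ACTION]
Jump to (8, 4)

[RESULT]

                                   
                                   
                                   
                                   
                                   
                                   
         .~........................
         ..........................
         ~.........................
         ...................^......
         ........@..........^......
         .................^^.^^....
         ..........#.......^^......
         ......~............^......
         ....~.~.~.................
         ....~~~............♣......
         .....~.~~..........♣♣.....
         .....~.............♣♣.....
         ....................♣.....
         ..........................


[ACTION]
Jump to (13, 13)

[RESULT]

    ...................^...........
    ...................^...........
    .................^^.^^.........
    ..........#.......^^...........
    ......~............^...........
    ....~.~.~......................
    ....~~~............♣...........
    .....~.~~..........♣♣..........
    .....~.............♣♣..........
    ....................♣.........~
    .............@.................
    ...............................
    ...............................
    ...............^^..............
    ....^..........^^..............
    .....══.═══.══.═════════.═.════
    ....^.♣♣♣♣♣....................
                                   
                                   
                                   


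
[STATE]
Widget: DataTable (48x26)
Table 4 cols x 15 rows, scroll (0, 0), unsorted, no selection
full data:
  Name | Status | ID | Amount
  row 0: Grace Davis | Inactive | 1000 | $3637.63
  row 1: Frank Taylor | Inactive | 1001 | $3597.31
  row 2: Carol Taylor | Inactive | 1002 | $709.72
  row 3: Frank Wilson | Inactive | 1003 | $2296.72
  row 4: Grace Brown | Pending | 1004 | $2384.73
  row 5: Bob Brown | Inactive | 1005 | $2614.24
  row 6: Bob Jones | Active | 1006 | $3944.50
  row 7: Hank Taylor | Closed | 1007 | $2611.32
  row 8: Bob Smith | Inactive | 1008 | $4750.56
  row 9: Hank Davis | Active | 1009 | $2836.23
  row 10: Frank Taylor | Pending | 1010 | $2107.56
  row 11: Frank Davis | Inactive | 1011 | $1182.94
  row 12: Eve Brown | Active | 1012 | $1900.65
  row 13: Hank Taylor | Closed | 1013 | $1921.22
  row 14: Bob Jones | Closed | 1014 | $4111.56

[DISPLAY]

Name        │Status  │ID  │Amount               
────────────┼────────┼────┼────────             
Grace Davis │Inactive│1000│$3637.63             
Frank Taylor│Inactive│1001│$3597.31             
Carol Taylor│Inactive│1002│$709.72              
Frank Wilson│Inactive│1003│$2296.72             
Grace Brown │Pending │1004│$2384.73             
Bob Brown   │Inactive│1005│$2614.24             
Bob Jones   │Active  │1006│$3944.50             
Hank Taylor │Closed  │1007│$2611.32             
Bob Smith   │Inactive│1008│$4750.56             
Hank Davis  │Active  │1009│$2836.23             
Frank Taylor│Pending │1010│$2107.56             
Frank Davis │Inactive│1011│$1182.94             
Eve Brown   │Active  │1012│$1900.65             
Hank Taylor │Closed  │1013│$1921.22             
Bob Jones   │Closed  │1014│$4111.56             
                                                
                                                
                                                
                                                
                                                
                                                
                                                
                                                
                                                


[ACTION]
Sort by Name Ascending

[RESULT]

Name       ▲│Status  │ID  │Amount               
────────────┼────────┼────┼────────             
Bob Brown   │Inactive│1005│$2614.24             
Bob Jones   │Active  │1006│$3944.50             
Bob Jones   │Closed  │1014│$4111.56             
Bob Smith   │Inactive│1008│$4750.56             
Carol Taylor│Inactive│1002│$709.72              
Eve Brown   │Active  │1012│$1900.65             
Frank Davis │Inactive│1011│$1182.94             
Frank Taylor│Inactive│1001│$3597.31             
Frank Taylor│Pending │1010│$2107.56             
Frank Wilson│Inactive│1003│$2296.72             
Grace Brown │Pending │1004│$2384.73             
Grace Davis │Inactive│1000│$3637.63             
Hank Davis  │Active  │1009│$2836.23             
Hank Taylor │Closed  │1007│$2611.32             
Hank Taylor │Closed  │1013│$1921.22             
                                                
                                                
                                                
                                                
                                                
                                                
                                                
                                                
                                                


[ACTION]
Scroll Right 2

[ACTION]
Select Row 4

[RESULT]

Name       ▲│Status  │ID  │Amount               
────────────┼────────┼────┼────────             
Bob Brown   │Inactive│1005│$2614.24             
Bob Jones   │Active  │1006│$3944.50             
Bob Jones   │Closed  │1014│$4111.56             
Bob Smith   │Inactive│1008│$4750.56             
>arol Taylor│Inactive│1002│$709.72              
Eve Brown   │Active  │1012│$1900.65             
Frank Davis │Inactive│1011│$1182.94             
Frank Taylor│Inactive│1001│$3597.31             
Frank Taylor│Pending │1010│$2107.56             
Frank Wilson│Inactive│1003│$2296.72             
Grace Brown │Pending │1004│$2384.73             
Grace Davis │Inactive│1000│$3637.63             
Hank Davis  │Active  │1009│$2836.23             
Hank Taylor │Closed  │1007│$2611.32             
Hank Taylor │Closed  │1013│$1921.22             
                                                
                                                
                                                
                                                
                                                
                                                
                                                
                                                
                                                


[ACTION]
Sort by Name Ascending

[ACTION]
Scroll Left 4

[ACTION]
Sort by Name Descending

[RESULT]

Name       ▼│Status  │ID  │Amount               
────────────┼────────┼────┼────────             
Hank Taylor │Closed  │1007│$2611.32             
Hank Taylor │Closed  │1013│$1921.22             
Hank Davis  │Active  │1009│$2836.23             
Grace Davis │Inactive│1000│$3637.63             
>race Brown │Pending │1004│$2384.73             
Frank Wilson│Inactive│1003│$2296.72             
Frank Taylor│Inactive│1001│$3597.31             
Frank Taylor│Pending │1010│$2107.56             
Frank Davis │Inactive│1011│$1182.94             
Eve Brown   │Active  │1012│$1900.65             
Carol Taylor│Inactive│1002│$709.72              
Bob Smith   │Inactive│1008│$4750.56             
Bob Jones   │Active  │1006│$3944.50             
Bob Jones   │Closed  │1014│$4111.56             
Bob Brown   │Inactive│1005│$2614.24             
                                                
                                                
                                                
                                                
                                                
                                                
                                                
                                                
                                                
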